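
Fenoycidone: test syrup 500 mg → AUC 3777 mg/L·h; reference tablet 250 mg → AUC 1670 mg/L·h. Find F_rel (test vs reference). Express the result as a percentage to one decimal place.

F_rel = 113.1%

F_rel = (AUC_test/D_test) / (AUC_ref/D_ref)
      = (3777/500) / (1670/250)
      = 7.554 / 6.68 = 1.1308 = 113.08%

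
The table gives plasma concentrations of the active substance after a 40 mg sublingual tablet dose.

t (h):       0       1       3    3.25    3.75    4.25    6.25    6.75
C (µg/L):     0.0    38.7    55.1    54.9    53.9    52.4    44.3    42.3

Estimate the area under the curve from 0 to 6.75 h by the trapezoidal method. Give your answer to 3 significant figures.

AUC = 299 µg/L·h

Trapezoidal AUC_0→6.75:
  [0→1]: (0.0+38.7)/2 × 1 = 19.35
  [1→3]: (38.7+55.1)/2 × 2 = 93.8
  [3→3.25]: (55.1+54.9)/2 × 0.25 = 13.75
  [3.25→3.75]: (54.9+53.9)/2 × 0.5 = 27.2
  [3.75→4.25]: (53.9+52.4)/2 × 0.5 = 26.575
  [4.25→6.25]: (52.4+44.3)/2 × 2 = 96.7
  [6.25→6.75]: (44.3+42.3)/2 × 0.5 = 21.65
  Sum = 299.025 µg/L·h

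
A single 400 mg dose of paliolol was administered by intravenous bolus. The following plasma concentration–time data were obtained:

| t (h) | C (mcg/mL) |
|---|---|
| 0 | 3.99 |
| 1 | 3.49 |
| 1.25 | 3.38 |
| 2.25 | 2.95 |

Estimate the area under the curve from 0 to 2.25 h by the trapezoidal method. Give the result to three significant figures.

AUC = 7.76 mcg/mL·h

Trapezoidal AUC_0→2.25:
  [0→1]: (3.99+3.49)/2 × 1 = 3.74
  [1→1.25]: (3.49+3.38)/2 × 0.25 = 0.85875
  [1.25→2.25]: (3.38+2.95)/2 × 1 = 3.165
  Sum = 7.76375 mcg/mL·h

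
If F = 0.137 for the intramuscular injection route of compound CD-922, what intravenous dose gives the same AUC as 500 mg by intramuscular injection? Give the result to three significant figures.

Systemic exposure from an extravascular dose = F × D_ev, so the equivalent IV dose is F × D_ev.
D_iv = F × D_ev = 0.137 × 500 = 68.5 mg

D_iv = 68.5 mg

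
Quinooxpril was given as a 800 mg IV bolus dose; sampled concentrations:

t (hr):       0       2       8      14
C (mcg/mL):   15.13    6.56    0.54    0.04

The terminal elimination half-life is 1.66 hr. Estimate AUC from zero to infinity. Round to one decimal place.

AUC = 44.8 mcg/mL·hr

Trapezoidal AUC_0→14:
  [0→2]: (15.13+6.56)/2 × 2 = 21.69
  [2→8]: (6.56+0.54)/2 × 6 = 21.3
  [8→14]: (0.54+0.04)/2 × 6 = 1.74
  Sum = 44.73 mcg/mL·hr
k_e = ln2 / t½ = 0.693147 / 1.66 = 0.4176 hr^-1
Extrapolated tail: C_last / k_e = 0.04 / 0.4176 = 0.096
AUC_0→∞ = 44.73 + 0.096 = 44.826 mcg/mL·hr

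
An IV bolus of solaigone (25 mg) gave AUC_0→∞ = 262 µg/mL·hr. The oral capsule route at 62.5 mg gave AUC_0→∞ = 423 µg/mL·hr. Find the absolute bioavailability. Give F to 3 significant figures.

F = 0.646

F = (AUC_ev / D_ev) / (AUC_iv / D_iv)
  = (423/62.5) / (262/25)
  = 6.768 / 10.48 = 0.6458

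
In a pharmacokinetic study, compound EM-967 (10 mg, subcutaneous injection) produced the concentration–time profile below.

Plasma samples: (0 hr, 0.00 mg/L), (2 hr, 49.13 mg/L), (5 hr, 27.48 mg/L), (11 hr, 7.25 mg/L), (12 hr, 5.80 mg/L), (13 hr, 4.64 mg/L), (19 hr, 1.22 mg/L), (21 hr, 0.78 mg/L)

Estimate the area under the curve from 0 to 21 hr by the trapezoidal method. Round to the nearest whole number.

Trapezoidal AUC_0→21:
  [0→2]: (0.00+49.13)/2 × 2 = 49.13
  [2→5]: (49.13+27.48)/2 × 3 = 114.915
  [5→11]: (27.48+7.25)/2 × 6 = 104.19
  [11→12]: (7.25+5.80)/2 × 1 = 6.525
  [12→13]: (5.80+4.64)/2 × 1 = 5.22
  [13→19]: (4.64+1.22)/2 × 6 = 17.58
  [19→21]: (1.22+0.78)/2 × 2 = 2.0
  Sum = 299.56 mg/L·hr

AUC = 300 mg/L·hr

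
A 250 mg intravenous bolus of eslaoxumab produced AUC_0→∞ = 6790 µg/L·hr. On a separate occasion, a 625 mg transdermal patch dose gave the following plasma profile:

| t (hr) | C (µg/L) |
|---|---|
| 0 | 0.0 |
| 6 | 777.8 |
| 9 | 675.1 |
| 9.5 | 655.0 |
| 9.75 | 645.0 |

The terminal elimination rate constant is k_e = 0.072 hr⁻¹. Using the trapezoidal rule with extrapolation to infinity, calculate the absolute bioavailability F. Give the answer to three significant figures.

Trapezoidal AUC_0→9.75 (transdermal patch):
  [0→6]: (0.0+777.8)/2 × 6 = 2333.4
  [6→9]: (777.8+675.1)/2 × 3 = 2179.35
  [9→9.5]: (675.1+655.0)/2 × 0.5 = 332.525
  [9.5→9.75]: (655.0+645.0)/2 × 0.25 = 162.5
  Sum = 5007.775 µg/L·hr
Tail: C_last/k_e = 645.0/0.072 = 8958.333
AUC_0→∞ (transdermal patch) = 5007.775 + 8958.333 = 13966.108 µg/L·hr
F = (AUC_ev/D_ev)/(AUC_iv/D_iv) = (13966.108/625)/(6790/250) = 22.3458/27.16 = 0.8227

F = 0.823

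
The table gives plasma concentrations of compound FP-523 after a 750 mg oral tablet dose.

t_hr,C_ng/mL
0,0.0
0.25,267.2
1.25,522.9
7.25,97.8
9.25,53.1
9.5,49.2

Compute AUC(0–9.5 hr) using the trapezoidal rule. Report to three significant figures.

AUC = 2450 ng/mL·hr

Trapezoidal AUC_0→9.5:
  [0→0.25]: (0.0+267.2)/2 × 0.25 = 33.4
  [0.25→1.25]: (267.2+522.9)/2 × 1 = 395.05
  [1.25→7.25]: (522.9+97.8)/2 × 6 = 1862.1
  [7.25→9.25]: (97.8+53.1)/2 × 2 = 150.9
  [9.25→9.5]: (53.1+49.2)/2 × 0.25 = 12.7875
  Sum = 2454.2375 ng/mL·hr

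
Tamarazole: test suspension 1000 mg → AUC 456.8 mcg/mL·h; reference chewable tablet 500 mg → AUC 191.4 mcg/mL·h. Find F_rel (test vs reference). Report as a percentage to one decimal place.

F_rel = (AUC_test/D_test) / (AUC_ref/D_ref)
      = (456.8/1000) / (191.4/500)
      = 0.4568 / 0.3828 = 1.1933 = 119.33%

F_rel = 119.3%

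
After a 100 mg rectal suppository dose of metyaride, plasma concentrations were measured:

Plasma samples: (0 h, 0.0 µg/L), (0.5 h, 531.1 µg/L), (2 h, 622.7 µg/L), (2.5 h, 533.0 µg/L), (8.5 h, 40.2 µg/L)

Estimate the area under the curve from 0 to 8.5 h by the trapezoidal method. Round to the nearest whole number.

AUC = 3007 µg/L·h

Trapezoidal AUC_0→8.5:
  [0→0.5]: (0.0+531.1)/2 × 0.5 = 132.775
  [0.5→2]: (531.1+622.7)/2 × 1.5 = 865.35
  [2→2.5]: (622.7+533.0)/2 × 0.5 = 288.925
  [2.5→8.5]: (533.0+40.2)/2 × 6 = 1719.6
  Sum = 3006.65 µg/L·h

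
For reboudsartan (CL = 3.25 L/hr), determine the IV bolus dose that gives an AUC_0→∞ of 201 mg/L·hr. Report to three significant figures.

Dose_iv = CL × AUC_0→∞
     = 3.25 × 201 = 653.25 mg

Dose = 653 mg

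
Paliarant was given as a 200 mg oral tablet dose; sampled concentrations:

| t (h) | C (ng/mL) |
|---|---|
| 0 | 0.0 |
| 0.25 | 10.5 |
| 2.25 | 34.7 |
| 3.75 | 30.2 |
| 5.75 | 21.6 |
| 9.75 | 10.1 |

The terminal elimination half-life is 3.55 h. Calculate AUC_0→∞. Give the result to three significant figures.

Trapezoidal AUC_0→9.75:
  [0→0.25]: (0.0+10.5)/2 × 0.25 = 1.3125
  [0.25→2.25]: (10.5+34.7)/2 × 2 = 45.2
  [2.25→3.75]: (34.7+30.2)/2 × 1.5 = 48.675
  [3.75→5.75]: (30.2+21.6)/2 × 2 = 51.8
  [5.75→9.75]: (21.6+10.1)/2 × 4 = 63.4
  Sum = 210.3875 ng/mL·h
k_e = ln2 / t½ = 0.693147 / 3.55 = 0.1953 h^-1
Extrapolated tail: C_last / k_e = 10.1 / 0.1953 = 51.715
AUC_0→∞ = 210.3875 + 51.715 = 262.1025 ng/mL·h

AUC = 262 ng/mL·h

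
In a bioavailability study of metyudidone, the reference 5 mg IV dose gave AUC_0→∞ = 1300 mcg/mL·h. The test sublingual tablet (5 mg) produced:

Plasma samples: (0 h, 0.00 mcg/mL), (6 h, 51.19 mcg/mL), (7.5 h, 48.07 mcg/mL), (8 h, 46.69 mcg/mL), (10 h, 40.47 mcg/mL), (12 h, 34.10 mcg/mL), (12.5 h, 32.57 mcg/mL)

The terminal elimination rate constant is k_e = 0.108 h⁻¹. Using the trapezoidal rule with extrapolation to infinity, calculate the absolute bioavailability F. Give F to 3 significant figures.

Trapezoidal AUC_0→12.5 (sublingual tablet):
  [0→6]: (0.00+51.19)/2 × 6 = 153.57
  [6→7.5]: (51.19+48.07)/2 × 1.5 = 74.445
  [7.5→8]: (48.07+46.69)/2 × 0.5 = 23.69
  [8→10]: (46.69+40.47)/2 × 2 = 87.16
  [10→12]: (40.47+34.10)/2 × 2 = 74.57
  [12→12.5]: (34.10+32.57)/2 × 0.5 = 16.6675
  Sum = 430.1025 mcg/mL·h
Tail: C_last/k_e = 32.57/0.108 = 301.574
AUC_0→∞ (sublingual tablet) = 430.1025 + 301.574 = 731.6765 mcg/mL·h
F = (AUC_ev/D_ev)/(AUC_iv/D_iv) = (731.6765/5)/(1300/5) = 146.3353/260 = 0.5628

F = 0.563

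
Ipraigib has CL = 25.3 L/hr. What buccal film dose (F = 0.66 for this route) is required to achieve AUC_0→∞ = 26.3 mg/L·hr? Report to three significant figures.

Dose = 1010 mg

Dose = CL × AUC_0→∞ / F
     = 25.3 × 26.3 / 0.66 = 1008.17 mg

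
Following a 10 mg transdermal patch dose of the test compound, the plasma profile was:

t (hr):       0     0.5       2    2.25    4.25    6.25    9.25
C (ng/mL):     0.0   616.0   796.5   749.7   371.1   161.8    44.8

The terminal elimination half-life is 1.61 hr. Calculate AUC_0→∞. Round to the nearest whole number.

Trapezoidal AUC_0→9.25:
  [0→0.5]: (0.0+616.0)/2 × 0.5 = 154.0
  [0.5→2]: (616.0+796.5)/2 × 1.5 = 1059.375
  [2→2.25]: (796.5+749.7)/2 × 0.25 = 193.275
  [2.25→4.25]: (749.7+371.1)/2 × 2 = 1120.8
  [4.25→6.25]: (371.1+161.8)/2 × 2 = 532.9
  [6.25→9.25]: (161.8+44.8)/2 × 3 = 309.9
  Sum = 3370.25 ng/mL·hr
k_e = ln2 / t½ = 0.693147 / 1.61 = 0.4305 hr^-1
Extrapolated tail: C_last / k_e = 44.8 / 0.4305 = 104.065
AUC_0→∞ = 3370.25 + 104.065 = 3474.315 ng/mL·hr

AUC = 3474 ng/mL·hr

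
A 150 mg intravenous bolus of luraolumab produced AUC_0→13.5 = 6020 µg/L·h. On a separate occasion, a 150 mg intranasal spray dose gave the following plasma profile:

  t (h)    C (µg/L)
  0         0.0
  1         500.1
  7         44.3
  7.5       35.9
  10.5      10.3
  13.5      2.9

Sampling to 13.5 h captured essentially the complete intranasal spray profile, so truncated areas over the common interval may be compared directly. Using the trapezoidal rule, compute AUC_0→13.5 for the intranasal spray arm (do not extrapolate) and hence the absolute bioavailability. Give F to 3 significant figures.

F = 0.331

Trapezoidal AUC_0→13.5 (intranasal spray):
  [0→1]: (0.0+500.1)/2 × 1 = 250.05
  [1→7]: (500.1+44.3)/2 × 6 = 1633.2
  [7→7.5]: (44.3+35.9)/2 × 0.5 = 20.05
  [7.5→10.5]: (35.9+10.3)/2 × 3 = 69.3
  [10.5→13.5]: (10.3+2.9)/2 × 3 = 19.8
  Sum = 1992.4 µg/L·h
F = (AUC_ev/D_ev)/(AUC_iv/D_iv) = (1992.4/150)/(6020/150) = 13.2827/40.1333 = 0.3310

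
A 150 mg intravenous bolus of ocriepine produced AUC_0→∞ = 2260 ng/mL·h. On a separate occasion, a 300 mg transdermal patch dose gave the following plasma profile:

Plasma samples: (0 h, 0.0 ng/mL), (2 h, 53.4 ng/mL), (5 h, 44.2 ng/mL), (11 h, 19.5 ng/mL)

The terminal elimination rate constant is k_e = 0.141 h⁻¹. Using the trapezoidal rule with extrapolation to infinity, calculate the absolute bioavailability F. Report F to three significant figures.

Trapezoidal AUC_0→11 (transdermal patch):
  [0→2]: (0.0+53.4)/2 × 2 = 53.4
  [2→5]: (53.4+44.2)/2 × 3 = 146.4
  [5→11]: (44.2+19.5)/2 × 6 = 191.1
  Sum = 390.9 ng/mL·h
Tail: C_last/k_e = 19.5/0.141 = 138.298
AUC_0→∞ (transdermal patch) = 390.9 + 138.298 = 529.198 ng/mL·h
F = (AUC_ev/D_ev)/(AUC_iv/D_iv) = (529.198/300)/(2260/150) = 1.76399/15.0667 = 0.1171

F = 0.117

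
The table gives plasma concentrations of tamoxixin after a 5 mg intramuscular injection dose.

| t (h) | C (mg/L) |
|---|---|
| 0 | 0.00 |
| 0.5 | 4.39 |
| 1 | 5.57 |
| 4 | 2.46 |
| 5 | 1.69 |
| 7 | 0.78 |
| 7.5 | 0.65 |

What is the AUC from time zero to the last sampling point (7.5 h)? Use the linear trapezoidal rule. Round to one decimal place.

AUC = 20.5 mg/L·h

Trapezoidal AUC_0→7.5:
  [0→0.5]: (0.00+4.39)/2 × 0.5 = 1.0975
  [0.5→1]: (4.39+5.57)/2 × 0.5 = 2.49
  [1→4]: (5.57+2.46)/2 × 3 = 12.045
  [4→5]: (2.46+1.69)/2 × 1 = 2.075
  [5→7]: (1.69+0.78)/2 × 2 = 2.47
  [7→7.5]: (0.78+0.65)/2 × 0.5 = 0.3575
  Sum = 20.535 mg/L·h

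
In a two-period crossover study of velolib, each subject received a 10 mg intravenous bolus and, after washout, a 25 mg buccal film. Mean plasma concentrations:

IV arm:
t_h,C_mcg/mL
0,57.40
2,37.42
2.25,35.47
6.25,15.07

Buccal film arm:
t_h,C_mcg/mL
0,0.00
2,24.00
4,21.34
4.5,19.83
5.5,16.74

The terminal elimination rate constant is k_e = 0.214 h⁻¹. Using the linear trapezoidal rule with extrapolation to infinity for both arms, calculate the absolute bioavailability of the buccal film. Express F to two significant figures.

F = 0.26

Trapezoidal AUC_0→6.25 (IV):
  [0→2]: (57.40+37.42)/2 × 2 = 94.82
  [2→2.25]: (37.42+35.47)/2 × 0.25 = 9.11125
  [2.25→6.25]: (35.47+15.07)/2 × 4 = 101.08
  Sum = 205.01125 mcg/mL·h
IV tail: 15.07/0.214 = 70.421; AUC_iv,0→∞ = 205.01125 + 70.421 = 275.43225 mcg/mL·h
Trapezoidal AUC_0→5.5 (buccal film):
  [0→2]: (0.00+24.00)/2 × 2 = 24.0
  [2→4]: (24.00+21.34)/2 × 2 = 45.34
  [4→4.5]: (21.34+19.83)/2 × 0.5 = 10.2925
  [4.5→5.5]: (19.83+16.74)/2 × 1 = 18.285
  Sum = 97.9175 mcg/mL·h
buccal film tail: 16.74/0.214 = 78.224; AUC_ev,0→∞ = 97.9175 + 78.224 = 176.1415 mcg/mL·h
F = (AUC_ev/D_ev)/(AUC_iv/D_iv) = (176.1415/25)/(275.43225/10) = 7.04566/27.543225 = 0.2558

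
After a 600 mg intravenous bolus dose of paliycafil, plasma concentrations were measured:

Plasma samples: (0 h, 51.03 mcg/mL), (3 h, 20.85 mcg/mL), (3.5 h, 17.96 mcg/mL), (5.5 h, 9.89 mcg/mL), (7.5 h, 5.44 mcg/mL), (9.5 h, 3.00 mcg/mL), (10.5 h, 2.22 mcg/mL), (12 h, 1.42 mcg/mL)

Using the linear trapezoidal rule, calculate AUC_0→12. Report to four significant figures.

AUC = 174.5 mcg/mL·h

Trapezoidal AUC_0→12:
  [0→3]: (51.03+20.85)/2 × 3 = 107.82
  [3→3.5]: (20.85+17.96)/2 × 0.5 = 9.7025
  [3.5→5.5]: (17.96+9.89)/2 × 2 = 27.85
  [5.5→7.5]: (9.89+5.44)/2 × 2 = 15.33
  [7.5→9.5]: (5.44+3.00)/2 × 2 = 8.44
  [9.5→10.5]: (3.00+2.22)/2 × 1 = 2.61
  [10.5→12]: (2.22+1.42)/2 × 1.5 = 2.73
  Sum = 174.4825 mcg/mL·h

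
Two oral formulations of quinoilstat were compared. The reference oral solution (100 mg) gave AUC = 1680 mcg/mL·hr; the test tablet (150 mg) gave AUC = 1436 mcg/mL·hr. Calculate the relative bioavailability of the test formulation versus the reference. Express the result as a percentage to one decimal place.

F_rel = (AUC_test/D_test) / (AUC_ref/D_ref)
      = (1436/150) / (1680/100)
      = 9.57333 / 16.8 = 0.5698 = 56.98%

F_rel = 57.0%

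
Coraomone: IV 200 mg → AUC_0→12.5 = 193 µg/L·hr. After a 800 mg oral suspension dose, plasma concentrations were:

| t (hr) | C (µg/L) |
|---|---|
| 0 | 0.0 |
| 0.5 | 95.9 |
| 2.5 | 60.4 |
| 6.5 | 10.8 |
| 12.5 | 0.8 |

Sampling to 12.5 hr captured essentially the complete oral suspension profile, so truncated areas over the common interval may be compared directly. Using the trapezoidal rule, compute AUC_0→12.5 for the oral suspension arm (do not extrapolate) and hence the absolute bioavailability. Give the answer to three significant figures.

Trapezoidal AUC_0→12.5 (oral suspension):
  [0→0.5]: (0.0+95.9)/2 × 0.5 = 23.975
  [0.5→2.5]: (95.9+60.4)/2 × 2 = 156.3
  [2.5→6.5]: (60.4+10.8)/2 × 4 = 142.4
  [6.5→12.5]: (10.8+0.8)/2 × 6 = 34.8
  Sum = 357.475 µg/L·hr
F = (AUC_ev/D_ev)/(AUC_iv/D_iv) = (357.475/800)/(193/200) = 0.44684375/0.965 = 0.4631

F = 0.463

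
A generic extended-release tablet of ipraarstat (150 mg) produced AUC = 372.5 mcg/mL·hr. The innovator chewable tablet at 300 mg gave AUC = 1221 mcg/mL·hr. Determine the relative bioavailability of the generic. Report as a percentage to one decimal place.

F_rel = 61.0%

F_rel = (AUC_test/D_test) / (AUC_ref/D_ref)
      = (372.5/150) / (1221/300)
      = 2.48333 / 4.07 = 0.6102 = 61.02%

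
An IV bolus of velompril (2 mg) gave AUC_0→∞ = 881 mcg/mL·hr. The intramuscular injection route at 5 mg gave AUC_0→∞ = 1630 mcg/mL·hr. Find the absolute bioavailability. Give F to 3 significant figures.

F = 0.740

F = (AUC_ev / D_ev) / (AUC_iv / D_iv)
  = (1630/5) / (881/2)
  = 326 / 440.5 = 0.7401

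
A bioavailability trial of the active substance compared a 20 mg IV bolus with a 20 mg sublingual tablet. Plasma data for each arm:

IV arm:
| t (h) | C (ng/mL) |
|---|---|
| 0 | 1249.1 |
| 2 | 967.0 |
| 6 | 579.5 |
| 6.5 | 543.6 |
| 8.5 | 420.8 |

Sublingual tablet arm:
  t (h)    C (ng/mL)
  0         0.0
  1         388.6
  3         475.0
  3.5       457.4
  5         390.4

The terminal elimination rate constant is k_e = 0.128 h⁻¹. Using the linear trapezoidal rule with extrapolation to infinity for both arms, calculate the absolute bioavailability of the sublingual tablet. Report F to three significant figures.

Trapezoidal AUC_0→8.5 (IV):
  [0→2]: (1249.1+967.0)/2 × 2 = 2216.1
  [2→6]: (967.0+579.5)/2 × 4 = 3093.0
  [6→6.5]: (579.5+543.6)/2 × 0.5 = 280.775
  [6.5→8.5]: (543.6+420.8)/2 × 2 = 964.4
  Sum = 6554.275 ng/mL·h
IV tail: 420.8/0.128 = 3287.500; AUC_iv,0→∞ = 6554.275 + 3287.500 = 9841.775 ng/mL·h
Trapezoidal AUC_0→5 (sublingual tablet):
  [0→1]: (0.0+388.6)/2 × 1 = 194.3
  [1→3]: (388.6+475.0)/2 × 2 = 863.6
  [3→3.5]: (475.0+457.4)/2 × 0.5 = 233.1
  [3.5→5]: (457.4+390.4)/2 × 1.5 = 635.85
  Sum = 1926.85 ng/mL·h
sublingual tablet tail: 390.4/0.128 = 3050.000; AUC_ev,0→∞ = 1926.85 + 3050.000 = 4976.85 ng/mL·h
F = (AUC_ev/D_ev)/(AUC_iv/D_iv) = (4976.85/20)/(9841.775/20) = 248.8425/492.08875 = 0.5057

F = 0.506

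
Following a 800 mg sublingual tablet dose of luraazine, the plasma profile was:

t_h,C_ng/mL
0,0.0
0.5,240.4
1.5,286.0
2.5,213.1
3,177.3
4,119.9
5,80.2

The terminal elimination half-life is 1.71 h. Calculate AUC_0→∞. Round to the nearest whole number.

Trapezoidal AUC_0→5:
  [0→0.5]: (0.0+240.4)/2 × 0.5 = 60.1
  [0.5→1.5]: (240.4+286.0)/2 × 1 = 263.2
  [1.5→2.5]: (286.0+213.1)/2 × 1 = 249.55
  [2.5→3]: (213.1+177.3)/2 × 0.5 = 97.6
  [3→4]: (177.3+119.9)/2 × 1 = 148.6
  [4→5]: (119.9+80.2)/2 × 1 = 100.05
  Sum = 919.1 ng/mL·h
k_e = ln2 / t½ = 0.693147 / 1.71 = 0.4053 h^-1
Extrapolated tail: C_last / k_e = 80.2 / 0.4053 = 197.878
AUC_0→∞ = 919.1 + 197.878 = 1116.978 ng/mL·h

AUC = 1117 ng/mL·h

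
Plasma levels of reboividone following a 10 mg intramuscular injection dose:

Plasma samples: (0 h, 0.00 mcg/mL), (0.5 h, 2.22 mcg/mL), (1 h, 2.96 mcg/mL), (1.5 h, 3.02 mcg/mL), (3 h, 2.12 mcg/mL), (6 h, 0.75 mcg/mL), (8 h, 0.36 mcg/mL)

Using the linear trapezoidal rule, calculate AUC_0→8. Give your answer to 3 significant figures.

AUC = 12.6 mcg/mL·h

Trapezoidal AUC_0→8:
  [0→0.5]: (0.00+2.22)/2 × 0.5 = 0.555
  [0.5→1]: (2.22+2.96)/2 × 0.5 = 1.295
  [1→1.5]: (2.96+3.02)/2 × 0.5 = 1.495
  [1.5→3]: (3.02+2.12)/2 × 1.5 = 3.855
  [3→6]: (2.12+0.75)/2 × 3 = 4.305
  [6→8]: (0.75+0.36)/2 × 2 = 1.11
  Sum = 12.615 mcg/mL·h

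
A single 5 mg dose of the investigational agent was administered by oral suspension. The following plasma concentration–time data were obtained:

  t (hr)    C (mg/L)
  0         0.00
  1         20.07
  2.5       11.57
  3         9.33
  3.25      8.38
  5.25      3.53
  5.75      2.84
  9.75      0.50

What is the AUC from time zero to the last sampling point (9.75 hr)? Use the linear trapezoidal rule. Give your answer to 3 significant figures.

Trapezoidal AUC_0→9.75:
  [0→1]: (0.00+20.07)/2 × 1 = 10.035
  [1→2.5]: (20.07+11.57)/2 × 1.5 = 23.73
  [2.5→3]: (11.57+9.33)/2 × 0.5 = 5.225
  [3→3.25]: (9.33+8.38)/2 × 0.25 = 2.21375
  [3.25→5.25]: (8.38+3.53)/2 × 2 = 11.91
  [5.25→5.75]: (3.53+2.84)/2 × 0.5 = 1.5925
  [5.75→9.75]: (2.84+0.50)/2 × 4 = 6.68
  Sum = 61.38625 mg/L·hr

AUC = 61.4 mg/L·hr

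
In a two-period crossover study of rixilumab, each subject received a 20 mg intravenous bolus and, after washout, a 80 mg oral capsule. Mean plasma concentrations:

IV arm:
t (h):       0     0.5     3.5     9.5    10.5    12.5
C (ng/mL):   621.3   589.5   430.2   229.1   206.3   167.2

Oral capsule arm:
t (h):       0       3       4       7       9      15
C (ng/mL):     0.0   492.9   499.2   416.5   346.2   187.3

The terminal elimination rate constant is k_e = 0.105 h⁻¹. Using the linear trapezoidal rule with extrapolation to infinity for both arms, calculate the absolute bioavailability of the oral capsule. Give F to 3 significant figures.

Trapezoidal AUC_0→12.5 (IV):
  [0→0.5]: (621.3+589.5)/2 × 0.5 = 302.7
  [0.5→3.5]: (589.5+430.2)/2 × 3 = 1529.55
  [3.5→9.5]: (430.2+229.1)/2 × 6 = 1977.9
  [9.5→10.5]: (229.1+206.3)/2 × 1 = 217.7
  [10.5→12.5]: (206.3+167.2)/2 × 2 = 373.5
  Sum = 4401.35 ng/mL·h
IV tail: 167.2/0.105 = 1592.381; AUC_iv,0→∞ = 4401.35 + 1592.381 = 5993.731 ng/mL·h
Trapezoidal AUC_0→15 (oral capsule):
  [0→3]: (0.0+492.9)/2 × 3 = 739.35
  [3→4]: (492.9+499.2)/2 × 1 = 496.05
  [4→7]: (499.2+416.5)/2 × 3 = 1373.55
  [7→9]: (416.5+346.2)/2 × 2 = 762.7
  [9→15]: (346.2+187.3)/2 × 6 = 1600.5
  Sum = 4972.15 ng/mL·h
oral capsule tail: 187.3/0.105 = 1783.810; AUC_ev,0→∞ = 4972.15 + 1783.810 = 6755.96 ng/mL·h
F = (AUC_ev/D_ev)/(AUC_iv/D_iv) = (6755.96/80)/(5993.731/20) = 84.4495/299.68655 = 0.2818

F = 0.282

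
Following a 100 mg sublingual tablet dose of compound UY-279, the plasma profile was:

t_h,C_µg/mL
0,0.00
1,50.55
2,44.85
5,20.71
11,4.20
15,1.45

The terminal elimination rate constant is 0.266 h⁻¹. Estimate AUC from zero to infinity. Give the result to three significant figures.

AUC = 263 µg/mL·h

Trapezoidal AUC_0→15:
  [0→1]: (0.00+50.55)/2 × 1 = 25.275
  [1→2]: (50.55+44.85)/2 × 1 = 47.7
  [2→5]: (44.85+20.71)/2 × 3 = 98.34
  [5→11]: (20.71+4.20)/2 × 6 = 74.73
  [11→15]: (4.20+1.45)/2 × 4 = 11.3
  Sum = 257.345 µg/mL·h
Extrapolated tail: C_last / k_e = 1.45 / 0.266 = 5.451
AUC_0→∞ = 257.345 + 5.451 = 262.796 µg/mL·h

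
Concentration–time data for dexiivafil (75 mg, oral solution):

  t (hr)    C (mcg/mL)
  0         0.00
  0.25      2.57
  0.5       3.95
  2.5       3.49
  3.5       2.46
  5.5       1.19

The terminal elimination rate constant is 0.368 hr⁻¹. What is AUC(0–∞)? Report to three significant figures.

AUC = 18.4 mcg/mL·hr

Trapezoidal AUC_0→5.5:
  [0→0.25]: (0.00+2.57)/2 × 0.25 = 0.32125
  [0.25→0.5]: (2.57+3.95)/2 × 0.25 = 0.815
  [0.5→2.5]: (3.95+3.49)/2 × 2 = 7.44
  [2.5→3.5]: (3.49+2.46)/2 × 1 = 2.975
  [3.5→5.5]: (2.46+1.19)/2 × 2 = 3.65
  Sum = 15.20125 mcg/mL·hr
Extrapolated tail: C_last / k_e = 1.19 / 0.368 = 3.234
AUC_0→∞ = 15.20125 + 3.234 = 18.43525 mcg/mL·hr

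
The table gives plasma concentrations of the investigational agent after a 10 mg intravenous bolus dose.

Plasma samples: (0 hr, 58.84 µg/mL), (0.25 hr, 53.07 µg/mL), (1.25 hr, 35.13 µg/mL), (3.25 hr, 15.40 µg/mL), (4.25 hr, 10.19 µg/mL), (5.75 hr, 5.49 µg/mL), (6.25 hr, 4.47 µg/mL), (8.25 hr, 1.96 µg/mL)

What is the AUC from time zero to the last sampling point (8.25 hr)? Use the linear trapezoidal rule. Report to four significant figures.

Trapezoidal AUC_0→8.25:
  [0→0.25]: (58.84+53.07)/2 × 0.25 = 13.98875
  [0.25→1.25]: (53.07+35.13)/2 × 1 = 44.1
  [1.25→3.25]: (35.13+15.40)/2 × 2 = 50.53
  [3.25→4.25]: (15.40+10.19)/2 × 1 = 12.795
  [4.25→5.75]: (10.19+5.49)/2 × 1.5 = 11.76
  [5.75→6.25]: (5.49+4.47)/2 × 0.5 = 2.49
  [6.25→8.25]: (4.47+1.96)/2 × 2 = 6.43
  Sum = 142.09375 µg/mL·hr

AUC = 142.1 µg/mL·hr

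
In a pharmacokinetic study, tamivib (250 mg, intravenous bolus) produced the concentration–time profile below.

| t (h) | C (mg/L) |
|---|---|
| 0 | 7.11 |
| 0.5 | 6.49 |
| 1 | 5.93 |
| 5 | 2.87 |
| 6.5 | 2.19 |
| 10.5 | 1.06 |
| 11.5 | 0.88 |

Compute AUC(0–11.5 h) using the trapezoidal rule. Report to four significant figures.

Trapezoidal AUC_0→11.5:
  [0→0.5]: (7.11+6.49)/2 × 0.5 = 3.4
  [0.5→1]: (6.49+5.93)/2 × 0.5 = 3.105
  [1→5]: (5.93+2.87)/2 × 4 = 17.6
  [5→6.5]: (2.87+2.19)/2 × 1.5 = 3.795
  [6.5→10.5]: (2.19+1.06)/2 × 4 = 6.5
  [10.5→11.5]: (1.06+0.88)/2 × 1 = 0.97
  Sum = 35.37 mg/L·h

AUC = 35.37 mg/L·h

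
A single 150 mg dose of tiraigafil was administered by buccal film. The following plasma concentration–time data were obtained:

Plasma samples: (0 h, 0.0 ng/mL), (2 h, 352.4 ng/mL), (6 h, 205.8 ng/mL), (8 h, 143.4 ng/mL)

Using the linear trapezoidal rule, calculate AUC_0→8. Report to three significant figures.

AUC = 1820 ng/mL·h

Trapezoidal AUC_0→8:
  [0→2]: (0.0+352.4)/2 × 2 = 352.4
  [2→6]: (352.4+205.8)/2 × 4 = 1116.4
  [6→8]: (205.8+143.4)/2 × 2 = 349.2
  Sum = 1818.0 ng/mL·h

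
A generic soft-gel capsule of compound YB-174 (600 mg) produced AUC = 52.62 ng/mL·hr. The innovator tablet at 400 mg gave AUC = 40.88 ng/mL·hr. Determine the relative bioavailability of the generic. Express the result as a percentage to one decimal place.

F_rel = (AUC_test/D_test) / (AUC_ref/D_ref)
      = (52.62/600) / (40.88/400)
      = 0.0877 / 0.1022 = 0.8581 = 85.81%

F_rel = 85.8%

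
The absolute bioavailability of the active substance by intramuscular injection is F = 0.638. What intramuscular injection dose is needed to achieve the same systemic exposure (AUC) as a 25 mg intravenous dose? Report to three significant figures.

For equal systemic exposure: F × D_ev = D_iv
D_ev = D_iv / F = 25 / 0.638 = 39.185 mg

D_intramuscular = 39.2 mg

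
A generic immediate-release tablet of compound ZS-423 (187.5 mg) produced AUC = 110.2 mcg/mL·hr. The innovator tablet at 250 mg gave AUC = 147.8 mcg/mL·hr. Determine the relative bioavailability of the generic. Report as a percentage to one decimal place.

F_rel = (AUC_test/D_test) / (AUC_ref/D_ref)
      = (110.2/187.5) / (147.8/250)
      = 0.587733 / 0.5912 = 0.9941 = 99.41%

F_rel = 99.4%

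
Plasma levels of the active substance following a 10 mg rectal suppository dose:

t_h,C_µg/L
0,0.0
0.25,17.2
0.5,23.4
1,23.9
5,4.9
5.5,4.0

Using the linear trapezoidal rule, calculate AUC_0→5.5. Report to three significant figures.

AUC = 78.9 µg/L·h

Trapezoidal AUC_0→5.5:
  [0→0.25]: (0.0+17.2)/2 × 0.25 = 2.15
  [0.25→0.5]: (17.2+23.4)/2 × 0.25 = 5.075
  [0.5→1]: (23.4+23.9)/2 × 0.5 = 11.825
  [1→5]: (23.9+4.9)/2 × 4 = 57.6
  [5→5.5]: (4.9+4.0)/2 × 0.5 = 2.225
  Sum = 78.875 µg/L·h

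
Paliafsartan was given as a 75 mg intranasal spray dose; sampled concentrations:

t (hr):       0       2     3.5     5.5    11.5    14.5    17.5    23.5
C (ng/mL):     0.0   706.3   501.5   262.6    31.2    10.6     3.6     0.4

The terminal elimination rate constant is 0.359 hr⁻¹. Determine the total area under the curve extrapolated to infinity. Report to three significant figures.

AUC = 3350 ng/mL·hr

Trapezoidal AUC_0→23.5:
  [0→2]: (0.0+706.3)/2 × 2 = 706.3
  [2→3.5]: (706.3+501.5)/2 × 1.5 = 905.85
  [3.5→5.5]: (501.5+262.6)/2 × 2 = 764.1
  [5.5→11.5]: (262.6+31.2)/2 × 6 = 881.4
  [11.5→14.5]: (31.2+10.6)/2 × 3 = 62.7
  [14.5→17.5]: (10.6+3.6)/2 × 3 = 21.3
  [17.5→23.5]: (3.6+0.4)/2 × 6 = 12.0
  Sum = 3353.65 ng/mL·hr
Extrapolated tail: C_last / k_e = 0.4 / 0.359 = 1.114
AUC_0→∞ = 3353.65 + 1.114 = 3354.764 ng/mL·hr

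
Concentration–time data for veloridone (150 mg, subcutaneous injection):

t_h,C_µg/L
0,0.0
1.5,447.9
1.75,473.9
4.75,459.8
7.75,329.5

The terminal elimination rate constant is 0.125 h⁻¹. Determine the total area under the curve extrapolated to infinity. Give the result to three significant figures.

Trapezoidal AUC_0→7.75:
  [0→1.5]: (0.0+447.9)/2 × 1.5 = 335.925
  [1.5→1.75]: (447.9+473.9)/2 × 0.25 = 115.225
  [1.75→4.75]: (473.9+459.8)/2 × 3 = 1400.55
  [4.75→7.75]: (459.8+329.5)/2 × 3 = 1183.95
  Sum = 3035.65 µg/L·h
Extrapolated tail: C_last / k_e = 329.5 / 0.125 = 2636.000
AUC_0→∞ = 3035.65 + 2636.000 = 5671.65 µg/L·h

AUC = 5670 µg/L·h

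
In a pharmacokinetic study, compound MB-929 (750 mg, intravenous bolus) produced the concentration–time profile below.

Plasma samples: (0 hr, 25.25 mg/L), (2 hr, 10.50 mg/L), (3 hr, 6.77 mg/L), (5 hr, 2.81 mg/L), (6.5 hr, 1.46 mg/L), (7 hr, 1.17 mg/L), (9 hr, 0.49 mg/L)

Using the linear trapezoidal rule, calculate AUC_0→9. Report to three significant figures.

AUC = 59.5 mg/L·hr

Trapezoidal AUC_0→9:
  [0→2]: (25.25+10.50)/2 × 2 = 35.75
  [2→3]: (10.50+6.77)/2 × 1 = 8.635
  [3→5]: (6.77+2.81)/2 × 2 = 9.58
  [5→6.5]: (2.81+1.46)/2 × 1.5 = 3.2025
  [6.5→7]: (1.46+1.17)/2 × 0.5 = 0.6575
  [7→9]: (1.17+0.49)/2 × 2 = 1.66
  Sum = 59.485 mg/L·hr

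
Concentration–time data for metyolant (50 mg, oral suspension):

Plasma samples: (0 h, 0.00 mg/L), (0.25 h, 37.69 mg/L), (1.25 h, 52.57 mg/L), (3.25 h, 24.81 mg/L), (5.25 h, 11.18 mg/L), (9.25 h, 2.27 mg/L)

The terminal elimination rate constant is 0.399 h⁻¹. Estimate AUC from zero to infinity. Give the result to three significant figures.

AUC = 196 mg/L·h

Trapezoidal AUC_0→9.25:
  [0→0.25]: (0.00+37.69)/2 × 0.25 = 4.71125
  [0.25→1.25]: (37.69+52.57)/2 × 1 = 45.13
  [1.25→3.25]: (52.57+24.81)/2 × 2 = 77.38
  [3.25→5.25]: (24.81+11.18)/2 × 2 = 35.99
  [5.25→9.25]: (11.18+2.27)/2 × 4 = 26.9
  Sum = 190.11125 mg/L·h
Extrapolated tail: C_last / k_e = 2.27 / 0.399 = 5.689
AUC_0→∞ = 190.11125 + 5.689 = 195.80025 mg/L·h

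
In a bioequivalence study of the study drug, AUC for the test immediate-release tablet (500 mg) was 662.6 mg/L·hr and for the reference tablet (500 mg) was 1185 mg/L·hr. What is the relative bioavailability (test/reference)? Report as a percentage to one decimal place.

F_rel = (AUC_test/D_test) / (AUC_ref/D_ref)
      = (662.6/500) / (1185/500)
      = 1.3252 / 2.37 = 0.5592 = 55.92%

F_rel = 55.9%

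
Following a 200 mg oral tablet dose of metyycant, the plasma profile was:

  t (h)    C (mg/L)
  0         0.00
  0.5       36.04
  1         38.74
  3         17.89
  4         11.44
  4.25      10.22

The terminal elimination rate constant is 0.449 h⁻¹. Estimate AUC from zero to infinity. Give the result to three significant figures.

Trapezoidal AUC_0→4.25:
  [0→0.5]: (0.00+36.04)/2 × 0.5 = 9.01
  [0.5→1]: (36.04+38.74)/2 × 0.5 = 18.695
  [1→3]: (38.74+17.89)/2 × 2 = 56.63
  [3→4]: (17.89+11.44)/2 × 1 = 14.665
  [4→4.25]: (11.44+10.22)/2 × 0.25 = 2.7075
  Sum = 101.7075 mg/L·h
Extrapolated tail: C_last / k_e = 10.22 / 0.449 = 22.762
AUC_0→∞ = 101.7075 + 22.762 = 124.4695 mg/L·h

AUC = 124 mg/L·h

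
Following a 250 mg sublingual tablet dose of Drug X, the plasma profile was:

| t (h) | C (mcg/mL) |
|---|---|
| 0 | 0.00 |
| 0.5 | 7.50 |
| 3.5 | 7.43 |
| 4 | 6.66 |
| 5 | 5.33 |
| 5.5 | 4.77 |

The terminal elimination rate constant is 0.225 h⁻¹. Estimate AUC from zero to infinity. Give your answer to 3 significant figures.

Trapezoidal AUC_0→5.5:
  [0→0.5]: (0.00+7.50)/2 × 0.5 = 1.875
  [0.5→3.5]: (7.50+7.43)/2 × 3 = 22.395
  [3.5→4]: (7.43+6.66)/2 × 0.5 = 3.5225
  [4→5]: (6.66+5.33)/2 × 1 = 5.995
  [5→5.5]: (5.33+4.77)/2 × 0.5 = 2.525
  Sum = 36.3125 mcg/mL·h
Extrapolated tail: C_last / k_e = 4.77 / 0.225 = 21.200
AUC_0→∞ = 36.3125 + 21.200 = 57.5125 mcg/mL·h

AUC = 57.5 mcg/mL·h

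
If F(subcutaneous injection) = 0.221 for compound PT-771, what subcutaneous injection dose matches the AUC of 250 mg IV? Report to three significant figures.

For equal systemic exposure: F × D_ev = D_iv
D_ev = D_iv / F = 250 / 0.221 = 1131.22 mg

D_subcutaneous = 1130 mg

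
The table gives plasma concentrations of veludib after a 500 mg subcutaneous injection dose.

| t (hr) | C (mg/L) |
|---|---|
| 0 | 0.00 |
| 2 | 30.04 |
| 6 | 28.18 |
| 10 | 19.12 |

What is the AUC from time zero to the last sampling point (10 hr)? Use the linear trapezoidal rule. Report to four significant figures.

Trapezoidal AUC_0→10:
  [0→2]: (0.00+30.04)/2 × 2 = 30.04
  [2→6]: (30.04+28.18)/2 × 4 = 116.44
  [6→10]: (28.18+19.12)/2 × 4 = 94.6
  Sum = 241.08 mg/L·hr

AUC = 241.1 mg/L·hr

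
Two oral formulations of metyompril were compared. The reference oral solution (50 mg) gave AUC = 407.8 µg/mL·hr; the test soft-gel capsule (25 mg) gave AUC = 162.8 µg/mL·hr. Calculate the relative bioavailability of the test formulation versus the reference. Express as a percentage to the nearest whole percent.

F_rel = 80%

F_rel = (AUC_test/D_test) / (AUC_ref/D_ref)
      = (162.8/25) / (407.8/50)
      = 6.512 / 8.156 = 0.7984 = 79.84%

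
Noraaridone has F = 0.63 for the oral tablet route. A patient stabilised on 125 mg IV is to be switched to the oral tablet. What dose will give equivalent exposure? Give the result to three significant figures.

D_oral = 198 mg

For equal systemic exposure: F × D_ev = D_iv
D_ev = D_iv / F = 125 / 0.63 = 198.413 mg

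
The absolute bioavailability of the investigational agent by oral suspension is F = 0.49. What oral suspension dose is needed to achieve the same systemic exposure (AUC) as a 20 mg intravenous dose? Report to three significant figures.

D_oral = 40.8 mg

For equal systemic exposure: F × D_ev = D_iv
D_ev = D_iv / F = 20 / 0.49 = 40.8163 mg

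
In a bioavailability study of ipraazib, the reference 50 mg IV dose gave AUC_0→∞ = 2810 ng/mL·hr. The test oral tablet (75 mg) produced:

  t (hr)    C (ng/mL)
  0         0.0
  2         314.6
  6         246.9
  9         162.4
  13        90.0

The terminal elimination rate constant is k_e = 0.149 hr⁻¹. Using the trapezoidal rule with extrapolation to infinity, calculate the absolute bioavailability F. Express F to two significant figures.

Trapezoidal AUC_0→13 (oral tablet):
  [0→2]: (0.0+314.6)/2 × 2 = 314.6
  [2→6]: (314.6+246.9)/2 × 4 = 1123.0
  [6→9]: (246.9+162.4)/2 × 3 = 613.95
  [9→13]: (162.4+90.0)/2 × 4 = 504.8
  Sum = 2556.35 ng/mL·hr
Tail: C_last/k_e = 90.0/0.149 = 604.027
AUC_0→∞ (oral tablet) = 2556.35 + 604.027 = 3160.377 ng/mL·hr
F = (AUC_ev/D_ev)/(AUC_iv/D_iv) = (3160.377/75)/(2810/50) = 42.13836/56.2 = 0.7498

F = 0.75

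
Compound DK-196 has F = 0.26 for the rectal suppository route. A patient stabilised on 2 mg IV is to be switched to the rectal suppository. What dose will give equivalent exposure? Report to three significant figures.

For equal systemic exposure: F × D_ev = D_iv
D_ev = D_iv / F = 2 / 0.26 = 7.69231 mg

D_rectal = 7.69 mg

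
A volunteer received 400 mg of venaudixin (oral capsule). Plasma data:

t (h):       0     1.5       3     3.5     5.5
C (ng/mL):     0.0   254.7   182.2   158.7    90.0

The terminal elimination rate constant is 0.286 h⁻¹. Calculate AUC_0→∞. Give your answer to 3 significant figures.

Trapezoidal AUC_0→5.5:
  [0→1.5]: (0.0+254.7)/2 × 1.5 = 191.025
  [1.5→3]: (254.7+182.2)/2 × 1.5 = 327.675
  [3→3.5]: (182.2+158.7)/2 × 0.5 = 85.225
  [3.5→5.5]: (158.7+90.0)/2 × 2 = 248.7
  Sum = 852.625 ng/mL·h
Extrapolated tail: C_last / k_e = 90.0 / 0.286 = 314.685
AUC_0→∞ = 852.625 + 314.685 = 1167.31 ng/mL·h

AUC = 1170 ng/mL·h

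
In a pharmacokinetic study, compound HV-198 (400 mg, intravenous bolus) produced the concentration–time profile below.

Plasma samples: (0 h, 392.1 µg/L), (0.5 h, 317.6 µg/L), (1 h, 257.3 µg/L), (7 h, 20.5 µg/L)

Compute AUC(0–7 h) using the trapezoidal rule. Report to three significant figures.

AUC = 1150 µg/L·h

Trapezoidal AUC_0→7:
  [0→0.5]: (392.1+317.6)/2 × 0.5 = 177.425
  [0.5→1]: (317.6+257.3)/2 × 0.5 = 143.725
  [1→7]: (257.3+20.5)/2 × 6 = 833.4
  Sum = 1154.55 µg/L·h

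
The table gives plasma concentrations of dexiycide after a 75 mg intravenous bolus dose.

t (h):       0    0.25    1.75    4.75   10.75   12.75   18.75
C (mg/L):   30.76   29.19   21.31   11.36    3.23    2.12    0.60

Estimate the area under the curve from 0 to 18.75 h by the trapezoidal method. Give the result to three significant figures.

AUC = 152 mg/L·h

Trapezoidal AUC_0→18.75:
  [0→0.25]: (30.76+29.19)/2 × 0.25 = 7.49375
  [0.25→1.75]: (29.19+21.31)/2 × 1.5 = 37.875
  [1.75→4.75]: (21.31+11.36)/2 × 3 = 49.005
  [4.75→10.75]: (11.36+3.23)/2 × 6 = 43.77
  [10.75→12.75]: (3.23+2.12)/2 × 2 = 5.35
  [12.75→18.75]: (2.12+0.60)/2 × 6 = 8.16
  Sum = 151.65375 mg/L·h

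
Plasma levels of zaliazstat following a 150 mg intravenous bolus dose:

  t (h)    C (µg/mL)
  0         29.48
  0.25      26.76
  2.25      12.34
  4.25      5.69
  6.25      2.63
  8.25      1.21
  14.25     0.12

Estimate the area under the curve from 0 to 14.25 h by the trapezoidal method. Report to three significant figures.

AUC = 80.3 µg/mL·h

Trapezoidal AUC_0→14.25:
  [0→0.25]: (29.48+26.76)/2 × 0.25 = 7.03
  [0.25→2.25]: (26.76+12.34)/2 × 2 = 39.1
  [2.25→4.25]: (12.34+5.69)/2 × 2 = 18.03
  [4.25→6.25]: (5.69+2.63)/2 × 2 = 8.32
  [6.25→8.25]: (2.63+1.21)/2 × 2 = 3.84
  [8.25→14.25]: (1.21+0.12)/2 × 6 = 3.99
  Sum = 80.31 µg/mL·h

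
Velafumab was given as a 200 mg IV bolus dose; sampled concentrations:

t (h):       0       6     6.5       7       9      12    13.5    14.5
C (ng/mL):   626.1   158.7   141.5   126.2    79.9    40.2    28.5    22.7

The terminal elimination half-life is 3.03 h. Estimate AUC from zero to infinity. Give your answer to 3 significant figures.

Trapezoidal AUC_0→14.5:
  [0→6]: (626.1+158.7)/2 × 6 = 2354.4
  [6→6.5]: (158.7+141.5)/2 × 0.5 = 75.05
  [6.5→7]: (141.5+126.2)/2 × 0.5 = 66.925
  [7→9]: (126.2+79.9)/2 × 2 = 206.1
  [9→12]: (79.9+40.2)/2 × 3 = 180.15
  [12→13.5]: (40.2+28.5)/2 × 1.5 = 51.525
  [13.5→14.5]: (28.5+22.7)/2 × 1 = 25.6
  Sum = 2959.75 ng/mL·h
k_e = ln2 / t½ = 0.693147 / 3.03 = 0.2288 h^-1
Extrapolated tail: C_last / k_e = 22.7 / 0.2288 = 99.213
AUC_0→∞ = 2959.75 + 99.213 = 3058.963 ng/mL·h

AUC = 3060 ng/mL·h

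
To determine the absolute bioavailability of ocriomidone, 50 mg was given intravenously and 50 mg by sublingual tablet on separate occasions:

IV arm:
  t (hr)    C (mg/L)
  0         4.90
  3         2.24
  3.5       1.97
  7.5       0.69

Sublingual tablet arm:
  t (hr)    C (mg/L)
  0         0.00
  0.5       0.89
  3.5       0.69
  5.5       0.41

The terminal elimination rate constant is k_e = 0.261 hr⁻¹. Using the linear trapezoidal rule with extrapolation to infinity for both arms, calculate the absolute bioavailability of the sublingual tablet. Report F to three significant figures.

Trapezoidal AUC_0→7.5 (IV):
  [0→3]: (4.90+2.24)/2 × 3 = 10.71
  [3→3.5]: (2.24+1.97)/2 × 0.5 = 1.0525
  [3.5→7.5]: (1.97+0.69)/2 × 4 = 5.32
  Sum = 17.0825 mg/L·hr
IV tail: 0.69/0.261 = 2.644; AUC_iv,0→∞ = 17.0825 + 2.644 = 19.7265 mg/L·hr
Trapezoidal AUC_0→5.5 (sublingual tablet):
  [0→0.5]: (0.00+0.89)/2 × 0.5 = 0.2225
  [0.5→3.5]: (0.89+0.69)/2 × 3 = 2.37
  [3.5→5.5]: (0.69+0.41)/2 × 2 = 1.1
  Sum = 3.6925 mg/L·hr
sublingual tablet tail: 0.41/0.261 = 1.571; AUC_ev,0→∞ = 3.6925 + 1.571 = 5.2635 mg/L·hr
F = (AUC_ev/D_ev)/(AUC_iv/D_iv) = (5.2635/50)/(19.7265/50) = 0.10527/0.39453 = 0.2668

F = 0.267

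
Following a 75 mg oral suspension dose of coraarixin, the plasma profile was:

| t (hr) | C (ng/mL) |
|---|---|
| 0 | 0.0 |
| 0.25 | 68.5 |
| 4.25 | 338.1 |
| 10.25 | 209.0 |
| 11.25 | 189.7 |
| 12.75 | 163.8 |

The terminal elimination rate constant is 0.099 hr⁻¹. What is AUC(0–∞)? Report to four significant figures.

Trapezoidal AUC_0→12.75:
  [0→0.25]: (0.0+68.5)/2 × 0.25 = 8.5625
  [0.25→4.25]: (68.5+338.1)/2 × 4 = 813.2
  [4.25→10.25]: (338.1+209.0)/2 × 6 = 1641.3
  [10.25→11.25]: (209.0+189.7)/2 × 1 = 199.35
  [11.25→12.75]: (189.7+163.8)/2 × 1.5 = 265.125
  Sum = 2927.5375 ng/mL·hr
Extrapolated tail: C_last / k_e = 163.8 / 0.099 = 1654.545
AUC_0→∞ = 2927.5375 + 1654.545 = 4582.0825 ng/mL·hr

AUC = 4582 ng/mL·hr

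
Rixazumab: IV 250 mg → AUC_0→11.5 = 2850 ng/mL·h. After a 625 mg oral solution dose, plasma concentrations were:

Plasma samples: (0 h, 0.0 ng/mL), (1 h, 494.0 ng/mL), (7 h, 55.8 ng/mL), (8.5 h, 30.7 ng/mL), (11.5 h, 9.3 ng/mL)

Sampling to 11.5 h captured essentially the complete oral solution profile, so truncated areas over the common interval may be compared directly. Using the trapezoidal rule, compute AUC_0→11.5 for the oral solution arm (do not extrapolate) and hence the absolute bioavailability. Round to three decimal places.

Trapezoidal AUC_0→11.5 (oral solution):
  [0→1]: (0.0+494.0)/2 × 1 = 247.0
  [1→7]: (494.0+55.8)/2 × 6 = 1649.4
  [7→8.5]: (55.8+30.7)/2 × 1.5 = 64.875
  [8.5→11.5]: (30.7+9.3)/2 × 3 = 60.0
  Sum = 2021.275 ng/mL·h
F = (AUC_ev/D_ev)/(AUC_iv/D_iv) = (2021.275/625)/(2850/250) = 3.23404/11.4 = 0.2837

F = 0.284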